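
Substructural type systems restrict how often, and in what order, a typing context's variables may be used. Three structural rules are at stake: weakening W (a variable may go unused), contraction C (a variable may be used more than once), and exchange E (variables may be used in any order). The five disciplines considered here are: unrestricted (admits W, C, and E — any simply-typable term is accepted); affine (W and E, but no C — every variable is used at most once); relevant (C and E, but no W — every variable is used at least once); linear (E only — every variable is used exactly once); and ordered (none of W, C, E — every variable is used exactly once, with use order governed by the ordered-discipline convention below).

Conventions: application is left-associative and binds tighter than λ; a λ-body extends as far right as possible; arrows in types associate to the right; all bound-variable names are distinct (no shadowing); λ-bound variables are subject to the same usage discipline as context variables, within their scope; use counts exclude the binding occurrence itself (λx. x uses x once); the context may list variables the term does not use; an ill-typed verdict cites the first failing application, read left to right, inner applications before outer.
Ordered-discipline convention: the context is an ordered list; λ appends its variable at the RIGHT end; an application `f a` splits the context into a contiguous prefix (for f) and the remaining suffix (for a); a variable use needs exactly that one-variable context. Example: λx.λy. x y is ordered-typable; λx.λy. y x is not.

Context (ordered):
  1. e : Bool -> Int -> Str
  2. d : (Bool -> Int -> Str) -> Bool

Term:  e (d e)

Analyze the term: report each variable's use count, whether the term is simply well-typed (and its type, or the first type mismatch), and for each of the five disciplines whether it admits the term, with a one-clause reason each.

counts: e ×2, d ×1
order of uses: e, d, e
typing: the term checks, with type Int -> Str
ordered: ✗, e ×2 used more than once (contraction)
linear: ✗, e ×2 used more than once (contraction)
affine: ✗, e ×2 used more than once (contraction)
relevant: ✓, e, d: all used, weakening unneeded
unrestricted: ✓, simply typable at Int -> Str; W, C, E all held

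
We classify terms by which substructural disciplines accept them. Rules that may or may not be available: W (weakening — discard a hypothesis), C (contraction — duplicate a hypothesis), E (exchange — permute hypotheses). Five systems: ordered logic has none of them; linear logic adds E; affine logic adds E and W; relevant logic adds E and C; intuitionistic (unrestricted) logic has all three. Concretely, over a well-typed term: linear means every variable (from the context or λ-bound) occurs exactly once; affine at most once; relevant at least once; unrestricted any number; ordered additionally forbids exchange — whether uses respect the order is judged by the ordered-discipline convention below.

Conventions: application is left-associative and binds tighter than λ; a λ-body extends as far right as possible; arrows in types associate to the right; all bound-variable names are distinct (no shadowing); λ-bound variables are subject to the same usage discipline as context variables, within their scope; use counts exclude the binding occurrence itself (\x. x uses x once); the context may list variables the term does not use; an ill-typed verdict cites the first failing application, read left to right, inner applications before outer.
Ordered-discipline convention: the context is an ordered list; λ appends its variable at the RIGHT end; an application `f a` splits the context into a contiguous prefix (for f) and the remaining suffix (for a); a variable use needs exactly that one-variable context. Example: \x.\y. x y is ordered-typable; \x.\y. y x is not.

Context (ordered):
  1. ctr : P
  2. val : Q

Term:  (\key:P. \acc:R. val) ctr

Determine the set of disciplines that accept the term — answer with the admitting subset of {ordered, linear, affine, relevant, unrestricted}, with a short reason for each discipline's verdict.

admitted in: affine, unrestricted
variable uses: ctr: 1×; val: 1×; key (bound): 0×; acc (bound): 0×
uses in reading order: val, ctr
typing: well-typed — term : R → Q
ordered: ✗ — key, acc never used (weakening)
linear: ✗ — key, acc never used (weakening)
affine: ✓ — none of ctr, val, key, acc used more than once
relevant: ✗ — key, acc never used (weakening)
unrestricted: ✓ — typability at R → Q is all that's needed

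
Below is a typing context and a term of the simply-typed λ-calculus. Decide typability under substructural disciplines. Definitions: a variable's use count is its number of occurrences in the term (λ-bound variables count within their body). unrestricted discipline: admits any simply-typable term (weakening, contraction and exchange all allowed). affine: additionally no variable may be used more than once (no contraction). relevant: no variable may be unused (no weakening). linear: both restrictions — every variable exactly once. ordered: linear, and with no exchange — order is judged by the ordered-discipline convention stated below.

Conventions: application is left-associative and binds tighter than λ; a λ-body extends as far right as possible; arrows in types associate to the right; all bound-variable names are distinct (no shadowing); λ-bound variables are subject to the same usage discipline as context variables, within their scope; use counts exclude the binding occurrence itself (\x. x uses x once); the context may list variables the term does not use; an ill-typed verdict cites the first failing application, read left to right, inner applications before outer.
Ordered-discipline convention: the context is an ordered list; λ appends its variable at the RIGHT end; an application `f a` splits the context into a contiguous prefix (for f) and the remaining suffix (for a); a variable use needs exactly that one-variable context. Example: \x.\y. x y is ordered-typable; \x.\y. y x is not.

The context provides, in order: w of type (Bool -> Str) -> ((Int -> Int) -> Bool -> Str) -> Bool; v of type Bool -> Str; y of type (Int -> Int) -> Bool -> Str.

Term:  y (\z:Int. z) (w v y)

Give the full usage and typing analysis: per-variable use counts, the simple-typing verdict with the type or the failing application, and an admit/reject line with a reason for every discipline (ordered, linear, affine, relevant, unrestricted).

variable uses: w: 1; v: 1; y: 2; z [bound]: 1
left-to-right use order: y, z, w, v, y
typing: well-typed — term : Str
ordered: ✗, needs contraction — y ×2
linear: ✗, needs contraction — y ×2
affine: ✗, needs contraction — y ×2
relevant: ✓, at least one use each (w, v, y, z)
unrestricted: ✓, typability at Str is all that's needed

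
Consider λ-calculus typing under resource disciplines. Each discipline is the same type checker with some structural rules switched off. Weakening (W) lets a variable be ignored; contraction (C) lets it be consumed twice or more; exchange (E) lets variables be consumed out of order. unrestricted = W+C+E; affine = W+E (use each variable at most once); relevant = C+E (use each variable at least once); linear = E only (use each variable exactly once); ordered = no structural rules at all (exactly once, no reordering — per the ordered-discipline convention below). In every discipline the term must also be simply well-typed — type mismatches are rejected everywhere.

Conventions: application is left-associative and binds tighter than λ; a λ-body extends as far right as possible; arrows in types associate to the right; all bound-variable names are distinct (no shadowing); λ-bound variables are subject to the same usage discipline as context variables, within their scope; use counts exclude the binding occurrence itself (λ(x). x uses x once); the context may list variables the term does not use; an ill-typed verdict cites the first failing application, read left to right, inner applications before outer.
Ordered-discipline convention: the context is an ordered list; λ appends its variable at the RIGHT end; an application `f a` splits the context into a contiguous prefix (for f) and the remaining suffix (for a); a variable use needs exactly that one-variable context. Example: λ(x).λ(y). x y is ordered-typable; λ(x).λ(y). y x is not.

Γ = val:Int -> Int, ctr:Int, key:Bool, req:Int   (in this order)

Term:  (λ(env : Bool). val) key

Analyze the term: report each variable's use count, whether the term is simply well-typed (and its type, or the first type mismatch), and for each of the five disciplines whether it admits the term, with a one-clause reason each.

variable uses: val=1, ctr=0, key=1, req=0, env (bound)=0
uses in reading order: val, key
typing: ✓ — Int -> Int
ordered: ✗, needs weakening: ctr, req, env unused
linear: ✗, needs weakening: ctr, req, env unused
affine: ✓, none of val, ctr, key, req, env used more than once
relevant: ✗, needs weakening: ctr, req, env unused
unrestricted: ✓, well-typed at Int -> Int; no restrictions here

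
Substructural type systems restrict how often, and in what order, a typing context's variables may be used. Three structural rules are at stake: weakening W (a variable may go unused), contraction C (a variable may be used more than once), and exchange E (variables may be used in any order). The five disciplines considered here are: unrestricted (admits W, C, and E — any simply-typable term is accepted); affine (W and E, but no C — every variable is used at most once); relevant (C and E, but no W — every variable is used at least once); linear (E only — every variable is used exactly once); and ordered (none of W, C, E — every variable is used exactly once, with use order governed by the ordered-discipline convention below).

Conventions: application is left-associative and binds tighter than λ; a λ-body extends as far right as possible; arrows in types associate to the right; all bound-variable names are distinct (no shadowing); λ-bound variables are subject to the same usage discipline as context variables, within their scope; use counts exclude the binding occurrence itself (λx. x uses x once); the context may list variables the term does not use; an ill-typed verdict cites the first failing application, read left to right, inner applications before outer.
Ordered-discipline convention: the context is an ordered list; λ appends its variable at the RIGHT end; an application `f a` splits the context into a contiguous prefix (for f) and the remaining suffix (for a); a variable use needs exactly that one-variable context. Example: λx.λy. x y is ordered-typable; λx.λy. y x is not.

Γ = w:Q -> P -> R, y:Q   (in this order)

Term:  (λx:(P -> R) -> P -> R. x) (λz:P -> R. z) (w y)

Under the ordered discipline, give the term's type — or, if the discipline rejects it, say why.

term : P -> R
variable uses: w: 1; y: 1; x [bound]: 1; z [bound]: 1
use order (left to right): x, z, w, y
typing: the term checks, with type P -> R
all disciplines: ordered ✓, linear ✓, affine ✓, relevant ✓, unrestricted ✓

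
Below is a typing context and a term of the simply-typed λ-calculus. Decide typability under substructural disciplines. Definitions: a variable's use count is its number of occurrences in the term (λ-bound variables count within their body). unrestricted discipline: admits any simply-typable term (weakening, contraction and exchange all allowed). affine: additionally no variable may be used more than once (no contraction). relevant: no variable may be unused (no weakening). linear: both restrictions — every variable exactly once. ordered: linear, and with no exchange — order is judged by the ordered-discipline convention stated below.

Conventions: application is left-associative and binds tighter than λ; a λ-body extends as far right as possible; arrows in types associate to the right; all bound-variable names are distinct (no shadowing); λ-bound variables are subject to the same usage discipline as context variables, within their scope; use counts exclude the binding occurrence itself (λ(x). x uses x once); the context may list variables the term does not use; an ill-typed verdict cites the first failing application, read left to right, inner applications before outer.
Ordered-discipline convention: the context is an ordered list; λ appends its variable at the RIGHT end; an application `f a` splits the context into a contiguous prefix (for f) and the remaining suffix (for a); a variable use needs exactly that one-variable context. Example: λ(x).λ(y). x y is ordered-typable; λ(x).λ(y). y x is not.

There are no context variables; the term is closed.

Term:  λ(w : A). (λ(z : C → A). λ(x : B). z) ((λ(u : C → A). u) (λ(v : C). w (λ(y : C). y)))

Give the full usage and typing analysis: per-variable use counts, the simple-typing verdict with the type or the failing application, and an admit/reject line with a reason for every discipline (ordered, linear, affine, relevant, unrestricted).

counts: w (bound)=1; z (bound)=1; x (bound)=0; u (bound)=1; v (bound)=0; y (bound)=1
use order (left to right): z, u, w, y
typing: ill-typed: non-function type A applied to an argument
ordered: ✗ — the type mismatch rejects it
linear: ✗ — not simply typable
affine: ✗ — fails simple typing
relevant: ✗ — a type mismatch blocks all five
unrestricted: ✗ — the type mismatch rejects it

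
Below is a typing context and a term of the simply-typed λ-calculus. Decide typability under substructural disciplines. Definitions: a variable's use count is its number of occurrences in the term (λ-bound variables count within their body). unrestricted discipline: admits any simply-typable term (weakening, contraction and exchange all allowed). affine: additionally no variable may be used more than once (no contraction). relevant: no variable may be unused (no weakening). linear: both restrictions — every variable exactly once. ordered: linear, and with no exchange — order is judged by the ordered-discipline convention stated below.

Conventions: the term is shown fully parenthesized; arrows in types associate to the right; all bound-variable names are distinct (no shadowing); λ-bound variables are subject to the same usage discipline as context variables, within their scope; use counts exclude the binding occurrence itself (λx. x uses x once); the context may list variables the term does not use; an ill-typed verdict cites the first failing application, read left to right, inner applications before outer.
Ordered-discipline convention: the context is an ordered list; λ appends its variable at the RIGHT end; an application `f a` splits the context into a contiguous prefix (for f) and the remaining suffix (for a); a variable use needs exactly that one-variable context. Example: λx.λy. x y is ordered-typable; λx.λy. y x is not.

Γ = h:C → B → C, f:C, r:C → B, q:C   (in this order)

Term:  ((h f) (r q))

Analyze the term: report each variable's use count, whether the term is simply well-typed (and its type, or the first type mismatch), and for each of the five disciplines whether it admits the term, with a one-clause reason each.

variable uses: h: 1×; f: 1×; r: 1×; q: 1×
uses in reading order: h, f, r, q
typing: ✓ — C
ordered: ✓ — h, f, r, q once each; derivable with no W/C/E
linear: ✓ — each of h, f, r, q used exactly once
affine: ✓ — no duplicate uses among h, f, r, q
relevant: ✓ — at least one use each (h, f, r, q)
unrestricted: ✓ — typability at C is all that's needed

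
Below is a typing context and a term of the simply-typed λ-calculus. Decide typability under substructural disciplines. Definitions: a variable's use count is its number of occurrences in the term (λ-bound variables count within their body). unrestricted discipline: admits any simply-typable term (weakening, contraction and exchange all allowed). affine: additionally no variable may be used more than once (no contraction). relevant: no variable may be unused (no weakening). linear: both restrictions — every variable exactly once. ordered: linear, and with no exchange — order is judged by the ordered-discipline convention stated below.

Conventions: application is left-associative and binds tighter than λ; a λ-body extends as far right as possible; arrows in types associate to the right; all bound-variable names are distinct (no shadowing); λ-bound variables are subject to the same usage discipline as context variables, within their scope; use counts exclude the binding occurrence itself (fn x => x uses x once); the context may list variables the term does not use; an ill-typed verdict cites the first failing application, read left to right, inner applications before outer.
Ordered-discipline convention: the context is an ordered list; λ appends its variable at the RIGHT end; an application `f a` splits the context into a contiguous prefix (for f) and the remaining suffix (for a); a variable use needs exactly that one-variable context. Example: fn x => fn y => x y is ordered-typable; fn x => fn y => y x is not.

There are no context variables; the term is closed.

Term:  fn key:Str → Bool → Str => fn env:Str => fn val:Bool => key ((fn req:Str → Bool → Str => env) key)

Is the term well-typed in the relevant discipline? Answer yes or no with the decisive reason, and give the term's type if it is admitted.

no — val, req never used (weakening)
usage: key (λ-bound)=2, env (λ-bound)=1, val (λ-bound)=0, req (λ-bound)=0
order of uses: key, env, key
typing: well-typed — term : (Str → Bool → Str) → Str → Bool → Bool → Str
per-discipline verdicts: ordered ✗ · linear ✗ · affine ✗ · relevant ✗ · unrestricted ✓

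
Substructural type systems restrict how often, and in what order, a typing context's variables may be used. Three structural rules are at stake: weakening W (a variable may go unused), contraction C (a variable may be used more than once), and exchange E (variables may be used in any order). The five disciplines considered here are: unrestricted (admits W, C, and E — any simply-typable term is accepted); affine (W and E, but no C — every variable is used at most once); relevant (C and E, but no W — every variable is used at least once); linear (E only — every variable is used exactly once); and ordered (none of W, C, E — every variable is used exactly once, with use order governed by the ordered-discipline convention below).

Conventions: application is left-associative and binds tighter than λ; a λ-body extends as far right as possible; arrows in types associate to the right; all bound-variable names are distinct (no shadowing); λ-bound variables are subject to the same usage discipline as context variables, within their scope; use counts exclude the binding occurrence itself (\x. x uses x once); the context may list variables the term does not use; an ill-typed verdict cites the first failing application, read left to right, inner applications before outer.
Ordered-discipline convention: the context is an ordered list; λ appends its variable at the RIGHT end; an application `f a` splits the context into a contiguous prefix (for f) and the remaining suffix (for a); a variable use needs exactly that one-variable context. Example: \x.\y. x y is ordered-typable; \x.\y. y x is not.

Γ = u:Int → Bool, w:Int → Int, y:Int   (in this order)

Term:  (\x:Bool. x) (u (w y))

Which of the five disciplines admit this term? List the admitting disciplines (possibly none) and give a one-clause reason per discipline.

admitted in: ordered, linear, affine, relevant, unrestricted
variable uses: u=1, w=1, y=1, x [bound]=1
order of uses: x, u, w, y
typing: well-typed at Bool
ordered ✓ (u, w, y, x: once each, no exchange needed)
linear ✓ (exactly-once usage across u, w, y, x)
affine ✓ (u, w, y, x: no repeats, contraction unneeded)
relevant ✓ (u, w, y, x: all used, weakening unneeded)
unrestricted ✓ (type-checks (Bool) and nothing is barred)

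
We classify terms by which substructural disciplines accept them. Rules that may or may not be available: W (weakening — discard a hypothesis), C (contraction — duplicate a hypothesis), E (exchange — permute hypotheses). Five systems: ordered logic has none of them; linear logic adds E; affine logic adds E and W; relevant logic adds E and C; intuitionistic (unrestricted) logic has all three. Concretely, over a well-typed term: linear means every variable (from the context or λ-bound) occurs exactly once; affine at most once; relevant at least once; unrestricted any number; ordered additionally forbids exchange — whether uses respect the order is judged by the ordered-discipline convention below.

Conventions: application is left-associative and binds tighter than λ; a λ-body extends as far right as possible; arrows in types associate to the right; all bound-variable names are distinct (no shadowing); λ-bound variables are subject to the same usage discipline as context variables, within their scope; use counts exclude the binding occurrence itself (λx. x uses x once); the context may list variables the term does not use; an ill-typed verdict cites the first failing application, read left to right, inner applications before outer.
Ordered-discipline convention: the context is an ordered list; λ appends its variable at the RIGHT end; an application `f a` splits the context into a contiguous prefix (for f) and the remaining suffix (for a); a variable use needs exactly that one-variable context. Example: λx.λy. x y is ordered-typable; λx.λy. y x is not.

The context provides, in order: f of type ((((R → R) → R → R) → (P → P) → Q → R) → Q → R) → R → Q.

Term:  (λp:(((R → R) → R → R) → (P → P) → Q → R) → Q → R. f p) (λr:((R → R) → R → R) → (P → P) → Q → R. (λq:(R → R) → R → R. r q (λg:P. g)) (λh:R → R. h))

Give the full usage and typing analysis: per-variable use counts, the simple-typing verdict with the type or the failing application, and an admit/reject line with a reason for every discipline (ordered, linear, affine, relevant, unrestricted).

use counts: f ×1; p (λ-bound) ×1; r (λ-bound) ×1; q (λ-bound) ×1; g (λ-bound) ×1; h (λ-bound) ×1
order of uses: f, p, r, q, g, h
typing: well-typed at R → Q
ordered: ✓ — single-use (f, p, r, q, g, h), ordered derivation ok
linear: ✓ — exactly-once usage across f, p, r, q, g, h
affine: ✓ — at most one use each (f, p, r, q, g, h)
relevant: ✓ — every one of f, p, r, q, g, h appears
unrestricted: ✓ — well-typed at R → Q; no restrictions here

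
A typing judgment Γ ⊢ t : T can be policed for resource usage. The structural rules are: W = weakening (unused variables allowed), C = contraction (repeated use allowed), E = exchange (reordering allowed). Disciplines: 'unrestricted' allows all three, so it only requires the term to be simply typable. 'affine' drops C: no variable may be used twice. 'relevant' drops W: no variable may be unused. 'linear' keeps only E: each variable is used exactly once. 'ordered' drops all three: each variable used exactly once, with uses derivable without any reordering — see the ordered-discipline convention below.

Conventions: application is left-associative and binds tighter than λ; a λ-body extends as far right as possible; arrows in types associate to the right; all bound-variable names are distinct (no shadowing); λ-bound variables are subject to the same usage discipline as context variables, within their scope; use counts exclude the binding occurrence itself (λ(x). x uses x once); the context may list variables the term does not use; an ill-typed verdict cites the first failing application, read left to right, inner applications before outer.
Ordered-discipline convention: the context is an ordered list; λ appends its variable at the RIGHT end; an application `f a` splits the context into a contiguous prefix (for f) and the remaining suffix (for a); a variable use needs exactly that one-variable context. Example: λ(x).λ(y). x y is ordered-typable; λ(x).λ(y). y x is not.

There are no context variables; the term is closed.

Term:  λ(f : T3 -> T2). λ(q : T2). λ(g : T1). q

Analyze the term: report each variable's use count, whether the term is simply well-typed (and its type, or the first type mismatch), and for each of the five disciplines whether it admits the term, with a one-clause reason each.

counts: f (bound) ×0, q (bound) ×1, g (bound) ×0
use order (left to right): q
typing: well-typed — term : (T3 -> T2) -> T2 -> T1 -> T2
ordered: ✗ — unused: f, g — weakening required
linear: ✗ — unused: f, g — weakening required
affine: ✓ — at most one use each (f, q, g)
relevant: ✗ — unused: f, g — weakening required
unrestricted: ✓ — typability at (T3 -> T2) -> T2 -> T1 -> T2 is all that's needed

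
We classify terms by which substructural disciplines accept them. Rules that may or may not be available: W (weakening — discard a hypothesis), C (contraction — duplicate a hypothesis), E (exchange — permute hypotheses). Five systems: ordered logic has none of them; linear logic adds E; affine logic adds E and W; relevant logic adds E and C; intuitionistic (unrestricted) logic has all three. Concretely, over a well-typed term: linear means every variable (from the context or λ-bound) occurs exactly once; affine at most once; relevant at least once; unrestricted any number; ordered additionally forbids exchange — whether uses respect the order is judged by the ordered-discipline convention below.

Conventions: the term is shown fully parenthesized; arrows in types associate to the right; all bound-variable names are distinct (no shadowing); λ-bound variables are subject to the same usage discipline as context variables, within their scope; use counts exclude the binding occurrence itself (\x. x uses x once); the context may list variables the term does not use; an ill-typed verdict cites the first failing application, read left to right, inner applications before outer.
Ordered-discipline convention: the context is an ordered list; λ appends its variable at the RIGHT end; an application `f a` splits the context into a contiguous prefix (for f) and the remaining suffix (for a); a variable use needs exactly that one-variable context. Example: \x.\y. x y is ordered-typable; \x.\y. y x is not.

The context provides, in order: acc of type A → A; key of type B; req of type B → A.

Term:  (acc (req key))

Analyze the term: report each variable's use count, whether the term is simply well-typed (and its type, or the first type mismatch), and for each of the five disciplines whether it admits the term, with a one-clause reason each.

usage: acc=1, key=1, req=1
order of uses: acc, req, key
typing: well-typed at A
ordered ✗ (needs exchange: uses follow acc, req, key)
linear ✓ (each of acc, key, req used exactly once)
affine ✓ (none of acc, key, req used more than once)
relevant ✓ (acc, key, req: all used, weakening unneeded)
unrestricted ✓ (type-checks (A) and nothing is barred)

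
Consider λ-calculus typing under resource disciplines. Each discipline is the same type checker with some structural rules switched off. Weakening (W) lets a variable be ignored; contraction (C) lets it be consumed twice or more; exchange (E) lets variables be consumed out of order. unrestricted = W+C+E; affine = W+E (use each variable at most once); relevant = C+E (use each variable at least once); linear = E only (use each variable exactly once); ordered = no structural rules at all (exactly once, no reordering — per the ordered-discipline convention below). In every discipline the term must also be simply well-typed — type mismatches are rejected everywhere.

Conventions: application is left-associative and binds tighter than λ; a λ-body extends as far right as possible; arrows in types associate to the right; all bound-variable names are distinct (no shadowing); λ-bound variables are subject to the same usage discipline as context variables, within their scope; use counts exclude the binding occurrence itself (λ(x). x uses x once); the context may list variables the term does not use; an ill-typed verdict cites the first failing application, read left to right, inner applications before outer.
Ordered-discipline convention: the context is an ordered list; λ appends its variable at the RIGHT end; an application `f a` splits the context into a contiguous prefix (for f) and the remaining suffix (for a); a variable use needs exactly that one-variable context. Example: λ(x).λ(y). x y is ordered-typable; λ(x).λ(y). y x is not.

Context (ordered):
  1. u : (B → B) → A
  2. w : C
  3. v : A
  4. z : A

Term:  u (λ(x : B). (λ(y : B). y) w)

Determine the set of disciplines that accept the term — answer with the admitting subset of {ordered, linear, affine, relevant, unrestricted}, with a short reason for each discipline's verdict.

accepted by: none
use counts: u: 1×; w: 1×; v: 0×; z: 0×; x [bound]: 0×; y [bound]: 1×
use order (left to right): u, y, w
typing: ill-typed: argument of type C where B is required
ordered: ✗ — fails simple typing
linear: ✗ — a type mismatch blocks all five
affine: ✗ — the type mismatch rejects it
relevant: ✗ — not simply typable
unrestricted: ✗ — fails simple typing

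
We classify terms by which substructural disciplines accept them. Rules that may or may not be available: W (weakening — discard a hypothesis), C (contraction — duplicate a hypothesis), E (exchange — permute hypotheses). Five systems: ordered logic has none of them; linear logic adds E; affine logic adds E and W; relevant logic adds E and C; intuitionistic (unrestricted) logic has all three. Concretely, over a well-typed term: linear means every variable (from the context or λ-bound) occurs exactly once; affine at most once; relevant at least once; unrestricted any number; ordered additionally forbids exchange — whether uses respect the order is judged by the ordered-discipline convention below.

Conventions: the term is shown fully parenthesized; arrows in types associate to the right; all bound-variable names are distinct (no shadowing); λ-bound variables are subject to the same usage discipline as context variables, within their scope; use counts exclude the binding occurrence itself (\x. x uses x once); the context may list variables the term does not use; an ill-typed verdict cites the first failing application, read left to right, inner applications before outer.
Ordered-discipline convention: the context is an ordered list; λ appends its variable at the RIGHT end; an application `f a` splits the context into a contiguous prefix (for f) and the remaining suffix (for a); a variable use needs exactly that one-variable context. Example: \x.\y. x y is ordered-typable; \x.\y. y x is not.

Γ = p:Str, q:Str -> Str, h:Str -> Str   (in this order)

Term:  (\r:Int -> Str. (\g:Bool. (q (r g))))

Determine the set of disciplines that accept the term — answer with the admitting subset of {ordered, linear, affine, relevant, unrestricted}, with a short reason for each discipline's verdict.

accepted by: none
usage: p: 0×; q: 1×; h: 0×; r [bound]: 1×; g [bound]: 1×
order of uses: q, r, g
typing: ill-typed: an argument Bool mismatches the expected Int
ordered ✗ (the type mismatch rejects it)
linear ✗ (not simply typable)
affine ✗ (fails simple typing)
relevant ✗ (a type mismatch blocks all five)
unrestricted ✗ (the type mismatch rejects it)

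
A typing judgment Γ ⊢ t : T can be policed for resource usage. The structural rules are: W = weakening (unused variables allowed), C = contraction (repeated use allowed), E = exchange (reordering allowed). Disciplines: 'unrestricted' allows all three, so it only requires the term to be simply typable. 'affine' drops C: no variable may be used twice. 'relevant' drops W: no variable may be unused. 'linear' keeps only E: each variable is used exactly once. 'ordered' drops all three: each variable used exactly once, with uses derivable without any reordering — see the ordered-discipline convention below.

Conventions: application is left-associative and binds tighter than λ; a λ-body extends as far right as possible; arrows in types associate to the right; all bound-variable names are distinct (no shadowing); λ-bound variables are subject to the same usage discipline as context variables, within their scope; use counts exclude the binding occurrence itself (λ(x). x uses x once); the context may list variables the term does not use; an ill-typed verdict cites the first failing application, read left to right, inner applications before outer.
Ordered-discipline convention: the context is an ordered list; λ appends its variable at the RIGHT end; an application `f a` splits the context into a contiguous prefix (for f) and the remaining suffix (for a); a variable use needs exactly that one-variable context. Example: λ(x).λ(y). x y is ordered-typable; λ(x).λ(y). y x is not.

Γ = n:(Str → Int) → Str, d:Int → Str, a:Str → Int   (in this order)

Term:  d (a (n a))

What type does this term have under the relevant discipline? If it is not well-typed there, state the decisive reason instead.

term : Str
counts: n: 1×, d: 1×, a: 2×
use order (left to right): d, a, n, a
typing: well-typed at Str
across the five disciplines: ordered ✗; linear ✗; affine ✗; relevant ✓; unrestricted ✓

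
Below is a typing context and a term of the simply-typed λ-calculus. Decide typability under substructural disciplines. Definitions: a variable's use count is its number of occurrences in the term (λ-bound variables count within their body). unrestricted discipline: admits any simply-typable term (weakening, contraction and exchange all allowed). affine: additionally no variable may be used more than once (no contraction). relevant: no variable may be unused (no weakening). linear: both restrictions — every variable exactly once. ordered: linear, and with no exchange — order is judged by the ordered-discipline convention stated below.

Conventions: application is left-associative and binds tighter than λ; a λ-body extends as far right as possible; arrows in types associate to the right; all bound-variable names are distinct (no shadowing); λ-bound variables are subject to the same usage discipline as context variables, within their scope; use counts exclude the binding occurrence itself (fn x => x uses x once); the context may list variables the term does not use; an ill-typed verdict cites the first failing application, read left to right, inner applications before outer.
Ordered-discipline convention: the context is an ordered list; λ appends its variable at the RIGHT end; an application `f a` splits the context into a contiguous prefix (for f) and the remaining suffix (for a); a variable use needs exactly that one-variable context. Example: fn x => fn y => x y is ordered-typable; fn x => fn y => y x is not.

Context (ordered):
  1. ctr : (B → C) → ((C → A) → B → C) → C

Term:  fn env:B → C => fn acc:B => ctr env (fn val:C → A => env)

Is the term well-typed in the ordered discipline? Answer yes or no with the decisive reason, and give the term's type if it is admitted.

no — env ×2 used more than once (contraction); acc, val never used (weakening)
use counts: ctr: 1×, env (λ-bound): 2×, acc (λ-bound): 0×, val (λ-bound): 0×
order of uses: ctr, env, env
typing: ✓ — (B → C) → B → C
summary: ordered ✗ · linear ✗ · affine ✗ · relevant ✗ · unrestricted ✓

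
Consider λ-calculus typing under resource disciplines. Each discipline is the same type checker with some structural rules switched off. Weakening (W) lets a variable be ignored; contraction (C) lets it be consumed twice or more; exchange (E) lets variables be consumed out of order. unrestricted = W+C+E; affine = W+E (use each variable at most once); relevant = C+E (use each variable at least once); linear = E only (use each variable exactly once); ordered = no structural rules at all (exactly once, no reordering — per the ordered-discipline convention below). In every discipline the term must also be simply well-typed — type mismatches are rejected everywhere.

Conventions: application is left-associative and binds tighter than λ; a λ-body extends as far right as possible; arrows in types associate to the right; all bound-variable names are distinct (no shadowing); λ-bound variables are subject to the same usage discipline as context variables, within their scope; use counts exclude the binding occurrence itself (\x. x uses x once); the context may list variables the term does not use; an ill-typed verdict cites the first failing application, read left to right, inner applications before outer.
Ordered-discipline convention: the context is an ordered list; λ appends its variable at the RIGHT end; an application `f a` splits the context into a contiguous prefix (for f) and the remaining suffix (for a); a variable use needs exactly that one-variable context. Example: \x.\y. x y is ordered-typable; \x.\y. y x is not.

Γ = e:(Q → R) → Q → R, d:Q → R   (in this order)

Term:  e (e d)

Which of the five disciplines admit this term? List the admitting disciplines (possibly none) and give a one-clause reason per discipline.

accepted by: relevant, unrestricted
use counts: e: 2; d: 1
order of uses: e, e, d
typing: well-typed — term : Q → R
ordered: ✗ — needs contraction — e ×2
linear: ✗ — needs contraction — e ×2
affine: ✗ — needs contraction — e ×2
relevant: ✓ — every one of e, d appears
unrestricted: ✓ — typability at Q → R is all that's needed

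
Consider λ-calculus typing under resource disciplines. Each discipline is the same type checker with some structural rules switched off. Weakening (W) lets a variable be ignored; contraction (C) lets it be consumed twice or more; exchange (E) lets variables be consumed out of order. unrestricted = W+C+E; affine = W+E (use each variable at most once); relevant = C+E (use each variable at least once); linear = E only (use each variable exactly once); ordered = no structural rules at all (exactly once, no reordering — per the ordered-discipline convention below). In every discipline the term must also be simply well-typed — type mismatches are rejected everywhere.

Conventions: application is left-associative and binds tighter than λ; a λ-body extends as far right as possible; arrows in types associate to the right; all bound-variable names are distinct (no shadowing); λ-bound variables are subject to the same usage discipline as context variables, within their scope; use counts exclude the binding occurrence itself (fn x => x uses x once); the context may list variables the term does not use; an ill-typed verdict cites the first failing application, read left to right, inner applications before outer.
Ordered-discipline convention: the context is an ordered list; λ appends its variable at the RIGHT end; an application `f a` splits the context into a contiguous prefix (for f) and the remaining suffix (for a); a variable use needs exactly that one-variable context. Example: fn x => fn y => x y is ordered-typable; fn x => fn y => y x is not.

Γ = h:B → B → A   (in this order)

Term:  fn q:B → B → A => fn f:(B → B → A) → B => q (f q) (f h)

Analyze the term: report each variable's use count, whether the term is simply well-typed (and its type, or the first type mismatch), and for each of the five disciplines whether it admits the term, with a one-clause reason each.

counts: h=1, q [bound]=2, f [bound]=2
uses in reading order: q, f, q, f, h
typing: ✓ — (B → B → A) → ((B → B → A) → B) → A
ordered ✗ (uses contraction: q ×2, f ×2)
linear ✗ (uses contraction: q ×2, f ×2)
affine ✗ (uses contraction: q ×2, f ×2)
relevant ✓ (at least one use each (h, q, f))
unrestricted ✓ (well-typed at (B → B → A) → ((B → B → A) → B) → A; no restrictions here)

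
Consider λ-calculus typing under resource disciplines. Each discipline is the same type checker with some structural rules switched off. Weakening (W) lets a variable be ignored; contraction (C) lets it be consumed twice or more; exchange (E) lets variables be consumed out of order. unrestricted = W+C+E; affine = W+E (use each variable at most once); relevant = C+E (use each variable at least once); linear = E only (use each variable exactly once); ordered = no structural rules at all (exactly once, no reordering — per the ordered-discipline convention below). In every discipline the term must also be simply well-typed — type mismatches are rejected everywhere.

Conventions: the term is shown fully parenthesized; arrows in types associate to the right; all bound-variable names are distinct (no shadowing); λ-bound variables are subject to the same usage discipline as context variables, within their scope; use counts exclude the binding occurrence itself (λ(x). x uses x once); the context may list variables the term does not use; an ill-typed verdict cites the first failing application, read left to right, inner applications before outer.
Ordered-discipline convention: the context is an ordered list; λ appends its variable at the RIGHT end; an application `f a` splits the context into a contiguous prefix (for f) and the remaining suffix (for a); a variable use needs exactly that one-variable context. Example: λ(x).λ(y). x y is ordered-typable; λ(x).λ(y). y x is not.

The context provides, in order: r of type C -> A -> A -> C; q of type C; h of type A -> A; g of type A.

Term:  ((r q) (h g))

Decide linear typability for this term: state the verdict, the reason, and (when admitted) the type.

yes — r, q, h, g: one use apiece; term : A -> C
variable uses: r ×1, q ×1, h ×1, g ×1
uses in reading order: r, q, h, g
typing: the term checks, with type A -> C
across the five disciplines: ordered ✓; linear ✓; affine ✓; relevant ✓; unrestricted ✓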